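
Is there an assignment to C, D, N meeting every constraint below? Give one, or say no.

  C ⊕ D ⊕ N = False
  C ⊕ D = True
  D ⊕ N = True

C = True, D = False, N = True

C ⊕ D ⊕ N = T ⊕ F ⊕ T = False ✓
C ⊕ D = T ⊕ F = True ✓
D ⊕ N = F ⊕ T = True ✓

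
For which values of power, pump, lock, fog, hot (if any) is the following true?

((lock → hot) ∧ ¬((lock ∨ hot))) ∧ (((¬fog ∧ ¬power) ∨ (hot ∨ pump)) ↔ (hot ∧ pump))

power: False, pump: False, lock: False, fog: True, hot: False

  (lock → hot) ∧ ¬((lock ∨ hot)) = True
    lock → hot = True
    ¬((lock ∨ hot)) = True
      lock ∨ hot = False
  ((¬fog ∧ ¬power) ∨ (hot ∨ pump)) ↔ (hot ∧ pump) = True
    (¬fog ∧ ¬power) ∨ (hot ∨ pump) = False
      ¬fog ∧ ¬power = False
        ¬fog = False
        ¬power = True
      hot ∨ pump = False
    hot ∧ pump = False
Both conjuncts True, so the formula holds.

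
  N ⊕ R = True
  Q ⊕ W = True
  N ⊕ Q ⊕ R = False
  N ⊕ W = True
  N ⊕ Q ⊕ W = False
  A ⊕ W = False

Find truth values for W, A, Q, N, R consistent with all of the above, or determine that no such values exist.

W = False, A = False, Q = True, N = True, R = False

N ⊕ R = T ⊕ F = True ✓
Q ⊕ W = T ⊕ F = True ✓
N ⊕ Q ⊕ R = T ⊕ T ⊕ F = False ✓
N ⊕ W = T ⊕ F = True ✓
N ⊕ Q ⊕ W = T ⊕ T ⊕ F = False ✓
A ⊕ W = F ⊕ F = False ✓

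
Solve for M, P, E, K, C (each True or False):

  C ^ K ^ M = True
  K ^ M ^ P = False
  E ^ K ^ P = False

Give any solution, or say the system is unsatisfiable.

M = True, P = True, E = True, K = False, C = False

C ^ K ^ M = F ^ F ^ T = True ✓
K ^ M ^ P = F ^ T ^ T = False ✓
E ^ K ^ P = T ^ F ^ T = False ✓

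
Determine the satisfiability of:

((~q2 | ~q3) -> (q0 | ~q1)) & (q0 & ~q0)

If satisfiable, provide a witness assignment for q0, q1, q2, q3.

Case q0 = True: the conjunct ~q0 is False.
Case q0 = False: the conjunct q0 is False.
Both cases fail — unsatisfiable.

UNSATISFIABLE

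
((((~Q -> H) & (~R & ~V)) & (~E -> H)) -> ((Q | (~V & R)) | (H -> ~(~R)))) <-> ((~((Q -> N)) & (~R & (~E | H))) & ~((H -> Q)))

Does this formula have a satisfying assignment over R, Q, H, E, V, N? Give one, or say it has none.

R = False, Q = False, H = True, E = True, V = False, N = False

  ((((~Q -> H) & (~R & ~V)) & (~E -> H)) -> ((Q | (~V & R)) | (H -> ~(~R)))) <-> ((~((Q -> N)) & (~R & (~E | H))) & ~((H -> Q))) = True
    (((~Q -> H) & (~R & ~V)) & (~E -> H)) -> ((Q | (~V & R)) | (H -> ~(~R))) = False
      ((~Q -> H) & (~R & ~V)) & (~E -> H) = True
        (~Q -> H) & (~R & ~V) = True
          ~Q -> H = True
            ~Q = True
          ~R & ~V = True
            ~R = True
            ~V = True
        ~E -> H = True
          ~E = False
      (Q | (~V & R)) | (H -> ~(~R)) = False
        Q | (~V & R) = False
          ~V & R = False
            ~V = True
        H -> ~(~R) = False
          ~(~R) = False
            ~R = True
    (~((Q -> N)) & (~R & (~E | H))) & ~((H -> Q)) = False
      ~((Q -> N)) & (~R & (~E | H)) = False
        ~((Q -> N)) = False
          Q -> N = True
        ~R & (~E | H) = True
          ~R = True
          ~E | H = True
            ~E = False
      ~((H -> Q)) = True
        H -> Q = False
The formula evaluates to True.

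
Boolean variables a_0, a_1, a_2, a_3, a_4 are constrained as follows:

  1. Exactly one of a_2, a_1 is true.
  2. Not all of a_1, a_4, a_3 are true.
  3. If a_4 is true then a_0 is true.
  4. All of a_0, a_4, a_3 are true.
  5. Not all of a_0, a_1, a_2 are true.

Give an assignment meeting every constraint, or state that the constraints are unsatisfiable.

a_0 = True, a_1 = False, a_2 = True, a_3 = True, a_4 = True

  (1) {a_2, a_1}: 1 true — exactly one ✓
  (2) {a_1, a_4, a_3}: 2/3 true — not all ✓
  (3) a_4=T ⇒ a_0: T ✓
  (4) {a_0, a_4, a_3}: all 3 true ✓
  (5) {a_0, a_1, a_2}: 2/3 true — not all ✓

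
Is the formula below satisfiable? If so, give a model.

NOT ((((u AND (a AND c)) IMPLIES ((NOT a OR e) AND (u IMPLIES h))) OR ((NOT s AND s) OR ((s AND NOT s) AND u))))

u: True, c: True, e: False, h: False, a: True, s: False

  NOT ((((u AND (a AND c)) IMPLIES ((NOT a OR e) AND (u IMPLIES h))) OR ((NOT s AND s) OR ((s AND NOT s) AND u)))) = True
    ((u AND (a AND c)) IMPLIES ((NOT a OR e) AND (u IMPLIES h))) OR ((NOT s AND s) OR ((s AND NOT s) AND u)) = False
      (u AND (a AND c)) IMPLIES ((NOT a OR e) AND (u IMPLIES h)) = False
        u AND (a AND c) = True
          a AND c = True
        (NOT a OR e) AND (u IMPLIES h) = False
          NOT a OR e = False
            NOT a = False
          u IMPLIES h = False
      (NOT s AND s) OR ((s AND NOT s) AND u) = False
        NOT s AND s = False
          NOT s = True
        (s AND NOT s) AND u = False
          s AND NOT s = False
            NOT s = True
The formula evaluates to True.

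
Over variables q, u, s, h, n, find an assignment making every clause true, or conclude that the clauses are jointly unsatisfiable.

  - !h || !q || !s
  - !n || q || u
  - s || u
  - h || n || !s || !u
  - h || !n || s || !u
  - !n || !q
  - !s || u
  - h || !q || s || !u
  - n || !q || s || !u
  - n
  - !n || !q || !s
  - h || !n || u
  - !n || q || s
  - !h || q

q = False, u = True, s = True, h = False, n = True

Unit clause (n) forces n = True.
In (!n || !q) only !q is left, so q = False.
In (!n || q || s) only s is left, so s = True.
In (!h || q) only !h is left, so h = False.
In (!n || q || u) only u is left, so u = True.
All clauses satisfied.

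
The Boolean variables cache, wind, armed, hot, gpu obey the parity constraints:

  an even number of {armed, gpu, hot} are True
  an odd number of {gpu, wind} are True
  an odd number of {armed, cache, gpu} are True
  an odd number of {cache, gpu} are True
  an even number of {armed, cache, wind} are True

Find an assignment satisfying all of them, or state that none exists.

cache: True; wind: True; armed: False; hot: False; gpu: False

{armed, gpu, hot}: 0 true → even ✓
{gpu, wind}: 1 true → odd ✓
{armed, cache, gpu}: 1 true → odd ✓
{cache, gpu}: 1 true → odd ✓
{armed, cache, wind}: 2 true → even ✓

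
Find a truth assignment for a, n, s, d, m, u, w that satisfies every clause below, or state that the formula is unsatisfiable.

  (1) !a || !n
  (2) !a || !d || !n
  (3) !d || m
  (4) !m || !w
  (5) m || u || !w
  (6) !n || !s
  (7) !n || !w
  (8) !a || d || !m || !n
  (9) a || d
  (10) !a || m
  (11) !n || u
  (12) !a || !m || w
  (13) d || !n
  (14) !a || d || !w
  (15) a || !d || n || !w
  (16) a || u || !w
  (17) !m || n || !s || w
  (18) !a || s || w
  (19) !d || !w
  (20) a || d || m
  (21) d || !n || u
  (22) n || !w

a = False, n = True, s = False, d = True, m = True, u = True, w = False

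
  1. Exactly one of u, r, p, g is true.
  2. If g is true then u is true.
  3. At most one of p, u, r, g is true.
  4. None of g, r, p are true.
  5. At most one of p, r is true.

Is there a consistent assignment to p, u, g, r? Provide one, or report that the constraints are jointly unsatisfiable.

p=F, u=T, g=F, r=F

  (1) {u, r, p, g}: 1 true — exactly one ✓
  (2) g=F ⇒ u: vacuous ✓
  (3) {p, u, r, g}: 1 true — at most one ✓
  (4) {g, r, p}: 0 true — none ✓
  (5) {p, r}: 0 true — at most one ✓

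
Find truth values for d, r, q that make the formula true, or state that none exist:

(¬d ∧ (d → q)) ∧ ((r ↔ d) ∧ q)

d=F, r=F, q=T

  ¬d ∧ (d → q) = True
    ¬d = True
    d → q = True
  (r ↔ d) ∧ q = True
    r ↔ d = True
Both conjuncts True, so the formula holds.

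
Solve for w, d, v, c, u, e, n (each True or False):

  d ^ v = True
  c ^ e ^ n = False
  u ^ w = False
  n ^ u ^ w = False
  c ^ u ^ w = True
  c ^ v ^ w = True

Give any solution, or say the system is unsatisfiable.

w: True; d: False; v: True; c: True; u: True; e: True; n: False

d ^ v = F ^ T = True ✓
c ^ e ^ n = T ^ T ^ F = False ✓
u ^ w = T ^ T = False ✓
n ^ u ^ w = F ^ T ^ T = False ✓
c ^ u ^ w = T ^ T ^ T = True ✓
c ^ v ^ w = T ^ T ^ T = True ✓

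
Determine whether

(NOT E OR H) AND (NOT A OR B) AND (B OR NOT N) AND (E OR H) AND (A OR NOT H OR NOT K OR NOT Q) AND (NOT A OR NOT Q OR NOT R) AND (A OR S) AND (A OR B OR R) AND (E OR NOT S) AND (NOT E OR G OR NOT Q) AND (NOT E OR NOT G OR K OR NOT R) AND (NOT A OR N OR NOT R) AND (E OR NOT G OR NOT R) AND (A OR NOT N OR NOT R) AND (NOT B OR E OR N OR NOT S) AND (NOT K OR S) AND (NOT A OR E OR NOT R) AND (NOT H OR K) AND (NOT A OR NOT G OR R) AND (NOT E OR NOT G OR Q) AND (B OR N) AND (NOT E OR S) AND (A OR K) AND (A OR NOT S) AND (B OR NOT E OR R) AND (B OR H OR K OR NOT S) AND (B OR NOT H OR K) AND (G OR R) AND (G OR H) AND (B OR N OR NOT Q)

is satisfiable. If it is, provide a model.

Set G = False.
  then (G OR R) forces R = True.
  then (G OR H) forces H = True.
  then (NOT H OR K) forces K = True.
  then (NOT K OR S) forces S = True.
  then (A OR NOT S) forces A = True.
  then (NOT A OR B) forces B = True.
  then (NOT A OR NOT Q OR NOT R) forces Q = False.
  then (E OR NOT S) forces E = True.
  then (NOT A OR N OR NOT R) forces N = True.
All clauses satisfied.

G=F, H=T, B=T, E=T, K=T, A=T, R=T, N=T, Q=F, S=T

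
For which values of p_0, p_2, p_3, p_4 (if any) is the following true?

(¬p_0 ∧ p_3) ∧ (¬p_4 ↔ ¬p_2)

p_0 = False, p_2 = True, p_3 = True, p_4 = True

  ¬p_0 ∧ p_3 = True
    ¬p_0 = True
  ¬p_4 ↔ ¬p_2 = True
    ¬p_4 = False
    ¬p_2 = False
Both conjuncts True, so the formula holds.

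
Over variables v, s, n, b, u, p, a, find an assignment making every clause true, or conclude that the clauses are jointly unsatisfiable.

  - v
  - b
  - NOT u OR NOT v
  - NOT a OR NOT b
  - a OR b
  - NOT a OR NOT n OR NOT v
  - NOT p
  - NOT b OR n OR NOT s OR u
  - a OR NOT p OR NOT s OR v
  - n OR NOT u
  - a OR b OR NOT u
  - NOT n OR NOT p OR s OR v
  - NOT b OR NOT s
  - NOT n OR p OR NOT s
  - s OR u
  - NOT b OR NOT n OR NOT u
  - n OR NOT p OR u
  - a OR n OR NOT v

UNSATISFIABLE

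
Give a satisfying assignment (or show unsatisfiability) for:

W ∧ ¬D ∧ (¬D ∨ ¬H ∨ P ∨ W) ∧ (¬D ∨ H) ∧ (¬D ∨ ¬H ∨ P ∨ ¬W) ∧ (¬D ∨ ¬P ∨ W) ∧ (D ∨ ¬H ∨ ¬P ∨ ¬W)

P=F; D=F; H=T; W=T

Unit clause (W) forces W = True.
Unit clause (¬D) forces D = False.
Set P = False.
Set H = True.
Check each clause:
  (W): W holds.
  (¬D): ¬D holds.
  (¬D ∨ ¬H ∨ P ∨ W): ¬D holds.
  (¬D ∨ H): ¬D holds.
  (¬D ∨ ¬H ∨ P ∨ ¬W): ¬D holds.
  (¬D ∨ ¬P ∨ W): ¬D holds.
  (D ∨ ¬H ∨ ¬P ∨ ¬W): ¬P holds.
All clauses satisfied.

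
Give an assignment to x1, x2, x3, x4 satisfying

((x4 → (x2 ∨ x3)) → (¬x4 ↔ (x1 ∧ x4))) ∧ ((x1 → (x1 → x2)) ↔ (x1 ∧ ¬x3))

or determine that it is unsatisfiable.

Case x1 = True: the formula simplifies to ((x4 → (x2 ∨ x3)) → (¬x4 ↔ x4)) ∧ (x2 ↔ ¬x3).
  x4 = True: simplifies to ¬((x2 ∨ x3)) ∧ (x2 ↔ ¬x3).
    x2 = True: the conjunct ¬((x2 ∨ x3)) becomes ¬((True ∨ x3)) = False.
    x2 = False: simplifies to ¬x3 ∧ x3.
      x3 = True: the conjunct ¬x3 is False.
      x3 = False: the conjunct x3 is False.
  x4 = False: the conjunct (x4 → (x2 ∨ x3)) → (¬x4 ↔ x4) becomes (False → (x2 ∨ x3)) → (True ↔ False) = False.
Case x1 = False: the conjunct (x1 → (x1 → x2)) ↔ (x1 ∧ ¬x3) becomes (False → True) ↔ (False ∧ ¬x3) = False.
Both cases fail — unsatisfiable.

Unsatisfiable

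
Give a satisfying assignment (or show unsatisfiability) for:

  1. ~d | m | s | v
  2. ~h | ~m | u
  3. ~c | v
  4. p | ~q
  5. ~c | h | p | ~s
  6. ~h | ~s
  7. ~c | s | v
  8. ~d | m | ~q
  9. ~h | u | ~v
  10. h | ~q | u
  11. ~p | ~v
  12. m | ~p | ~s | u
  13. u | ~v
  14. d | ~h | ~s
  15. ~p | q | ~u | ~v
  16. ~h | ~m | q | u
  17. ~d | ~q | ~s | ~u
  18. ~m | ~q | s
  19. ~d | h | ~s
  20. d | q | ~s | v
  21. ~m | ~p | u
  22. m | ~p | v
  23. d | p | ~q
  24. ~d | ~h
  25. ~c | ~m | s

m = True; v = True; c = False; h = False; p = False; u = True; s = True; d = False; q = False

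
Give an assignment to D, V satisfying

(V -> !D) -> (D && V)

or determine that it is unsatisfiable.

D = True, V = True

  (V -> !D) -> (D && V) = True
    V -> !D = False
      !D = False
    D && V = True
The formula evaluates to True.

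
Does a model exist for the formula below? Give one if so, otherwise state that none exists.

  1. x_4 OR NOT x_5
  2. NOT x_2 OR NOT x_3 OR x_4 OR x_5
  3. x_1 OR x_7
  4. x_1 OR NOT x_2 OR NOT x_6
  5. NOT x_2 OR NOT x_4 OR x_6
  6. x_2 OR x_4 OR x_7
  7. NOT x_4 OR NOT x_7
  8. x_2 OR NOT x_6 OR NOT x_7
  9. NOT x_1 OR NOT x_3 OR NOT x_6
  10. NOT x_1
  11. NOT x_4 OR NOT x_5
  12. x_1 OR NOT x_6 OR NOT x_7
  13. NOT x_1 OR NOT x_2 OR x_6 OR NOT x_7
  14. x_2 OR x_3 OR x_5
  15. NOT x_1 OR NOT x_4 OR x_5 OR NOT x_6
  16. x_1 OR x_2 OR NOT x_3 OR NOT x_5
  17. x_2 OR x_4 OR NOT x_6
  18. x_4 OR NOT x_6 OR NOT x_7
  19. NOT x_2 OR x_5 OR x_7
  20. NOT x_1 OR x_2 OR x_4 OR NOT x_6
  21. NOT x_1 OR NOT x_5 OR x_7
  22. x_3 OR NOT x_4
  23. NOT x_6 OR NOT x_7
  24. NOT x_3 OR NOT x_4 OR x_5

Unit clause (NOT x_1) forces x_1 = False.
In (x_1 OR x_7) only x_7 is left, so x_7 = True.
In (NOT x_4 OR NOT x_7) only NOT x_4 is left, so x_4 = False.
In (x_1 OR NOT x_6 OR NOT x_7) only NOT x_6 is left, so x_6 = False.
In (x_4 OR NOT x_5) only NOT x_5 is left, so x_5 = False.
Set x_2 = False.
  then (x_2 OR x_3 OR x_5) forces x_3 = True.
All clauses satisfied.

x_1=F, x_2=F, x_3=T, x_4=F, x_5=F, x_6=F, x_7=T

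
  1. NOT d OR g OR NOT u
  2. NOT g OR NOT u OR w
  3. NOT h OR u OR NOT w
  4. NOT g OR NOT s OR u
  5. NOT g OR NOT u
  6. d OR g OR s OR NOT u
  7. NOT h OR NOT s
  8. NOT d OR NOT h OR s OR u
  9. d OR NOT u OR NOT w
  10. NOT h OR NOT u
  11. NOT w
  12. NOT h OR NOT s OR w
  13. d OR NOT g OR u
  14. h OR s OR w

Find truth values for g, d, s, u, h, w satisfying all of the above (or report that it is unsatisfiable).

g = False, d = True, s = True, u = False, h = False, w = False

Unit clause (NOT w) forces w = False.
Set g = False.
Set d = True.
  then (NOT d OR g OR NOT u) forces u = False.
Set s = True.
  then (NOT h OR NOT s) forces h = False.
All clauses satisfied.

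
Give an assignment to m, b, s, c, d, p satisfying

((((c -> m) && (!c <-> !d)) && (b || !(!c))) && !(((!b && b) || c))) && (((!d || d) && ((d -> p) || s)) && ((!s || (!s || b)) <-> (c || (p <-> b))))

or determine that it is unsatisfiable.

m: True, b: True, s: False, c: False, d: False, p: True

  (((c -> m) && (!c <-> !d)) && (b || !(!c))) && !(((!b && b) || c)) = True
    ((c -> m) && (!c <-> !d)) && (b || !(!c)) = True
      (c -> m) && (!c <-> !d) = True
        c -> m = True
        !c <-> !d = True
          !c = True
          !d = True
      b || !(!c) = True
        !(!c) = False
          !c = True
    !(((!b && b) || c)) = True
      (!b && b) || c = False
        !b && b = False
          !b = False
  ((!d || d) && ((d -> p) || s)) && ((!s || (!s || b)) <-> (c || (p <-> b))) = True
    (!d || d) && ((d -> p) || s) = True
      !d || d = True
        !d = True
      (d -> p) || s = True
        d -> p = True
    (!s || (!s || b)) <-> (c || (p <-> b)) = True
      !s || (!s || b) = True
        !s = True
        !s || b = True
          !s = True
      c || (p <-> b) = True
        p <-> b = True
Both conjuncts True, so the formula holds.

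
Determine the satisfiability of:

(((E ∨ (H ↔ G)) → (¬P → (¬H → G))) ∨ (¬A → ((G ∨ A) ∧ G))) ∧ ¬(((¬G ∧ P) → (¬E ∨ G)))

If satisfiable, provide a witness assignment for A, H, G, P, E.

A=F; H=F; G=F; P=T; E=T

  ((E ∨ (H ↔ G)) → (¬P → (¬H → G))) ∨ (¬A → ((G ∨ A) ∧ G)) = True
    (E ∨ (H ↔ G)) → (¬P → (¬H → G)) = True
      E ∨ (H ↔ G) = True
        H ↔ G = True
      ¬P → (¬H → G) = True
        ¬P = False
        ¬H → G = False
          ¬H = True
    ¬A → ((G ∨ A) ∧ G) = False
      ¬A = True
      (G ∨ A) ∧ G = False
        G ∨ A = False
  ¬(((¬G ∧ P) → (¬E ∨ G))) = True
    (¬G ∧ P) → (¬E ∨ G) = False
      ¬G ∧ P = True
        ¬G = True
      ¬E ∨ G = False
        ¬E = False
Both conjuncts True, so the formula holds.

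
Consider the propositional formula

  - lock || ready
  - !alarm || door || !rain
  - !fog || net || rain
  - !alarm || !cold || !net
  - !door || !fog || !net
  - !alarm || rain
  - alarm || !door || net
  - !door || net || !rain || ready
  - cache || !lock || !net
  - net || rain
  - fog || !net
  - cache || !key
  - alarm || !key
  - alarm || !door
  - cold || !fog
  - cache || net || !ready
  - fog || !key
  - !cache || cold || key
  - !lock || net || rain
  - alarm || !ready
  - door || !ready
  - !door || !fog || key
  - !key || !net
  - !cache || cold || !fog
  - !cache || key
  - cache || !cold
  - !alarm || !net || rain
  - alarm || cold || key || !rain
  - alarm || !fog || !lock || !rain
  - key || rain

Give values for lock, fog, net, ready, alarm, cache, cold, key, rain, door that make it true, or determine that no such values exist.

Set lock = False.
  then (lock || ready) forces ready = True.
  then (alarm || !ready) forces alarm = True.
  then (door || !ready) forces door = True.
  then (!alarm || rain) forces rain = True.
Try fog = False:
  (fog || !net) forces net = False.
  (cache || net || !ready) forces cache = True.
  (fog || !key) forces key = False.
  clause (!cache || key) is falsified — backtrack.
So fog = True.
  then (!door || !fog || !net) forces net = False.
  then (cold || !fog) forces cold = True.
  then (cache || net || !ready) forces cache = True.
  then (!door || !fog || key) forces key = True.
All clauses satisfied.

lock: False, fog: True, net: False, ready: True, alarm: True, cache: True, cold: True, key: True, rain: True, door: True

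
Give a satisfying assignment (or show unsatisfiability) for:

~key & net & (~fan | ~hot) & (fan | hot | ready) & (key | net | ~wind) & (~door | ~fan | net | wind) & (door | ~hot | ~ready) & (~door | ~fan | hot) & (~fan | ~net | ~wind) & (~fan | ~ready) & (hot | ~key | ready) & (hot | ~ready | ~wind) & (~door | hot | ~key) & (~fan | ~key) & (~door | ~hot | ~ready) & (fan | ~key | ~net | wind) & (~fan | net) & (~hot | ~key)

ready: False; key: False; hot: True; net: True; fan: False; door: False; wind: True

Unit clause (~key) forces key = False.
Unit clause (net) forces net = True.
Set ready = False.
Set hot = True.
  then (~fan | ~hot) forces fan = False.
Set door = False.
Set wind = True.
All clauses satisfied.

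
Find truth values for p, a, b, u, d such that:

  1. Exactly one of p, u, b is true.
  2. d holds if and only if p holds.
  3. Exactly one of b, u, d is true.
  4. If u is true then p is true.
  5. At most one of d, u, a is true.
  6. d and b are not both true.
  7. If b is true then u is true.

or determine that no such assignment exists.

p: True; a: False; b: False; u: False; d: True

  (1) {p, u, b}: 1 true — exactly one ✓
  (2) d=T, p=T — same ✓
  (3) {b, u, d}: 1 true — exactly one ✓
  (4) u=F ⇒ p: vacuous ✓
  (5) {d, u, a}: 1 true — at most one ✓
  (6) d=T, b=F — not both ✓
  (7) b=F ⇒ u: vacuous ✓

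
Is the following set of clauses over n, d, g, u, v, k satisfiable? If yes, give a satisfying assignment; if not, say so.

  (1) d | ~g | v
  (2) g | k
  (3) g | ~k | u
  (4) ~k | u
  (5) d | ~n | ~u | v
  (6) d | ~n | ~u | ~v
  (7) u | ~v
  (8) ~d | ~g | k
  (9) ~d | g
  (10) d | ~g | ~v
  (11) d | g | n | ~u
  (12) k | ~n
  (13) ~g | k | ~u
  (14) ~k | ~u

Unsatisfiable

Case k = True:
  (~k | u) forces u = True.
  Clause (~k | ~u) is falsified — contradiction.
Case k = False:
  (g | k) forces g = True.
  (~d | ~g | k) forces d = False.
  (d | ~g | v) forces v = True.
  Clause (d | ~g | ~v) is falsified — contradiction.
Both cases fail, so the formula is unsatisfiable.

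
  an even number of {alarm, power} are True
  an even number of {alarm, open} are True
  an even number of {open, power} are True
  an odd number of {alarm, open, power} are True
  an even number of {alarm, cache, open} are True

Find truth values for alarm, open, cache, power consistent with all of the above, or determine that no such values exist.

alarm=T, open=T, cache=F, power=T

{alarm, power}: 2 true → even ✓
{alarm, open}: 2 true → even ✓
{open, power}: 2 true → even ✓
{alarm, open, power}: 3 true → odd ✓
{alarm, cache, open}: 2 true → even ✓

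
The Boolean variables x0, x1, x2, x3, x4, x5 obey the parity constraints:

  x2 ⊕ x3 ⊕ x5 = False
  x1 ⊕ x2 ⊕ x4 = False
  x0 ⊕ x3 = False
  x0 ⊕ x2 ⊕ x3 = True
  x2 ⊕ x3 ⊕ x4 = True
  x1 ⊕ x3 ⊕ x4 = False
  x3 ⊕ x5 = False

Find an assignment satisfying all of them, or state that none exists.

Adding constraints 1, 3, 4, 7 mod 2: every variable appears an even number of times on the left, so the left side is 0.
But the right sides sum to 1 (mod 2). 0 ≠ 1 — the system is inconsistent.

No satisfying assignment exists.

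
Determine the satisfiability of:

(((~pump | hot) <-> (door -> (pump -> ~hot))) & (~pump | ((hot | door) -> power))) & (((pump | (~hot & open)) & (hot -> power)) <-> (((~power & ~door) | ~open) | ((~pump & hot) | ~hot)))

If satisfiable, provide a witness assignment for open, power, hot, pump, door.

open = True; power = True; hot = False; pump = False; door = True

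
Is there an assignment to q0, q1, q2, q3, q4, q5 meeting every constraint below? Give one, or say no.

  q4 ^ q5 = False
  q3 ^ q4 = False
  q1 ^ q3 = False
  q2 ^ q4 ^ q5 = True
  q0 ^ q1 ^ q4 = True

q0 = True; q1 = False; q2 = True; q3 = False; q4 = False; q5 = False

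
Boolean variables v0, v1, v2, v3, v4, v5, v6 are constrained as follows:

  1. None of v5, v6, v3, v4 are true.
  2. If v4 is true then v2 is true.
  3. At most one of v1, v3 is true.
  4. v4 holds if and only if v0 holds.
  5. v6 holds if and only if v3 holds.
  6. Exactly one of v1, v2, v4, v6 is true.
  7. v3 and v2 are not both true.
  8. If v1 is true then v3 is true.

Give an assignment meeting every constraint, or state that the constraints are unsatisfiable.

v0=F, v1=F, v2=T, v3=F, v4=F, v5=F, v6=F

  (1) {v5, v6, v3, v4}: 0 true — none ✓
  (2) v4=F ⇒ v2: vacuous ✓
  (3) {v1, v3}: 0 true — at most one ✓
  (4) v4=F, v0=F — same ✓
  (5) v6=F, v3=F — same ✓
  (6) {v1, v2, v4, v6}: 1 true — exactly one ✓
  (7) v3=F, v2=T — not both ✓
  (8) v1=F ⇒ v3: vacuous ✓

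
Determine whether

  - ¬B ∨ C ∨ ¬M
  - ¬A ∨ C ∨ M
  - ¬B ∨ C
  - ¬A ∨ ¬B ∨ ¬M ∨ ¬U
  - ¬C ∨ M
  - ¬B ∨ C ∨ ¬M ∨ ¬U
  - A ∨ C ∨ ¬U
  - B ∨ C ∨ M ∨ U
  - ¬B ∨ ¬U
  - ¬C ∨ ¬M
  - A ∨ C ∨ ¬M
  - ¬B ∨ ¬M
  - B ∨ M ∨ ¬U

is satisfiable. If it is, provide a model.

C = False; U = False; A = True; M = True; B = False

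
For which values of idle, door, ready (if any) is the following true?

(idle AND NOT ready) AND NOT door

idle=T; door=F; ready=F

  idle AND NOT ready = True
    NOT ready = True
  NOT door = True
Both conjuncts True, so the formula holds.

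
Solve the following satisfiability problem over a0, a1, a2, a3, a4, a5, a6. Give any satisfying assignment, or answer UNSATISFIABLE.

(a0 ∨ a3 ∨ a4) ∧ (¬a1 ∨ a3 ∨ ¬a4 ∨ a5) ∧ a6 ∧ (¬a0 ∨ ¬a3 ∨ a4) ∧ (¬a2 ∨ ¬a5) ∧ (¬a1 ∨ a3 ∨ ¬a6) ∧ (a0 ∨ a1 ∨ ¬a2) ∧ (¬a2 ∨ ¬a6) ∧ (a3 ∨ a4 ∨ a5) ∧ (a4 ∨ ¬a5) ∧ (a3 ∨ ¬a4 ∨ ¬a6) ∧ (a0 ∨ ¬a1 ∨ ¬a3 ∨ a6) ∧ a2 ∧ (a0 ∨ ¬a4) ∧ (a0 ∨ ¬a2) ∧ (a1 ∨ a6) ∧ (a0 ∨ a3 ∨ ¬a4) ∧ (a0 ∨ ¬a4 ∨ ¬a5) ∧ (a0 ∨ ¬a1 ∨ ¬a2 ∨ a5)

Case a2 = True:
  (a6) forces a6 = True.
  Clause (¬a2 ∨ ¬a6) is falsified — contradiction.
Case a2 = False:
  Clause (a2) is falsified — contradiction.
Both cases fail, so the formula is unsatisfiable.

Unsatisfiable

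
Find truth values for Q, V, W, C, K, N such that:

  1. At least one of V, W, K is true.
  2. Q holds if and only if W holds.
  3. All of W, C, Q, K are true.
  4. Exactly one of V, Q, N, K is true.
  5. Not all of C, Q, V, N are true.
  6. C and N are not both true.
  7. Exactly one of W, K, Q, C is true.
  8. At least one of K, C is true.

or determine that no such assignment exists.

Case C = True:
  (3) forces W = True.
  Constraint (7) is violated (W=T, C=T) — contradiction.
Case C = False:
  Constraint (3) is violated (C=F) — contradiction.
Both cases fail — unsatisfiable.

Unsatisfiable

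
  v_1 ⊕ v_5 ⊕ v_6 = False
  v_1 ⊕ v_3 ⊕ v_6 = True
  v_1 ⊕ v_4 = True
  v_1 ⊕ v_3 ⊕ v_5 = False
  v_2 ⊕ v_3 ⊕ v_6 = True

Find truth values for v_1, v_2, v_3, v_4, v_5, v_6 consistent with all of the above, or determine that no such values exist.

v_1 = True; v_2 = True; v_3 = False; v_4 = False; v_5 = True; v_6 = False

v_1 ⊕ v_5 ⊕ v_6 = T ⊕ T ⊕ F = False ✓
v_1 ⊕ v_3 ⊕ v_6 = T ⊕ F ⊕ F = True ✓
v_1 ⊕ v_4 = T ⊕ F = True ✓
v_1 ⊕ v_3 ⊕ v_5 = T ⊕ F ⊕ T = False ✓
v_2 ⊕ v_3 ⊕ v_6 = T ⊕ F ⊕ F = True ✓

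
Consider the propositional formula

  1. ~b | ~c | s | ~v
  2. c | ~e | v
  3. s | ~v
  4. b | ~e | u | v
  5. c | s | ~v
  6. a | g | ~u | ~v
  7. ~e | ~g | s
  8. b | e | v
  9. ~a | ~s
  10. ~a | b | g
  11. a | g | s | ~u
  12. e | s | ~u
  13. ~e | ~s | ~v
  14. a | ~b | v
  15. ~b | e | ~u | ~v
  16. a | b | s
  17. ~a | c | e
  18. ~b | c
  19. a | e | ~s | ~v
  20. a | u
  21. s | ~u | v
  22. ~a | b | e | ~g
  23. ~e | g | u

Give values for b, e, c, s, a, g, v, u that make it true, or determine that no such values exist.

Set b = True.
  then (~b | c) forces c = True.
Set e = False.
Try s = True:
  (~a | ~s) forces a = False.
  (a | ~b | v) forces v = True.
  clause (a | e | ~s | ~v) is falsified — backtrack.
So s = False.
  then (~b | ~c | s | ~v) forces v = False.
  then (e | s | ~u) forces u = False.
  then (a | ~b | v) forces a = True.
Set g = False.
All clauses satisfied.

b = True, e = False, c = True, s = False, a = True, g = False, v = False, u = False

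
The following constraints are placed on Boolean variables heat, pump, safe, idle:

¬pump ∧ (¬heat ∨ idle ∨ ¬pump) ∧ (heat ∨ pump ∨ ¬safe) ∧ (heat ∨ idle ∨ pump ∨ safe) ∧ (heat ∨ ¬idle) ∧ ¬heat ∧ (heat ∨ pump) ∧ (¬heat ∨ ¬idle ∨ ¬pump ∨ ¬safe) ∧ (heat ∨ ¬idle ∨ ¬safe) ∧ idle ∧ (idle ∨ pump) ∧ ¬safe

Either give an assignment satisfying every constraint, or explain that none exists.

No satisfying assignment exists.

Case heat = True:
  Clause (¬heat) is falsified — contradiction.
Case heat = False:
  (¬pump) forces pump = False.
  Clause (heat ∨ pump) is falsified — contradiction.
Both cases fail, so the formula is unsatisfiable.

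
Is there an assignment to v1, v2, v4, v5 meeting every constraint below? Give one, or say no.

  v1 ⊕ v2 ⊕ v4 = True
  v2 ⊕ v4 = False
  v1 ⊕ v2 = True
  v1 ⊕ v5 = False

v1: True; v2: False; v4: False; v5: True

v1 ⊕ v2 ⊕ v4 = T ⊕ F ⊕ F = True ✓
v2 ⊕ v4 = F ⊕ F = False ✓
v1 ⊕ v2 = T ⊕ F = True ✓
v1 ⊕ v5 = T ⊕ T = False ✓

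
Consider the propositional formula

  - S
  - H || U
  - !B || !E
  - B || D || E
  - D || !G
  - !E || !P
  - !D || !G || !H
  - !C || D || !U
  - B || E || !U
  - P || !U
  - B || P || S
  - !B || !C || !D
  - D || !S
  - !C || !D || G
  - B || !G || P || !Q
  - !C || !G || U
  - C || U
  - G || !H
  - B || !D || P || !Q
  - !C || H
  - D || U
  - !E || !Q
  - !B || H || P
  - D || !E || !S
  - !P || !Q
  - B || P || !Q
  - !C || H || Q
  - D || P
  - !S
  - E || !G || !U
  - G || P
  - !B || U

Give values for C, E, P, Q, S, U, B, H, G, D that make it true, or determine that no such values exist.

Case S = True:
  Clause (!S) is falsified — contradiction.
Case S = False:
  Clause (S) is falsified — contradiction.
Both cases fail, so the formula is unsatisfiable.

Unsatisfiable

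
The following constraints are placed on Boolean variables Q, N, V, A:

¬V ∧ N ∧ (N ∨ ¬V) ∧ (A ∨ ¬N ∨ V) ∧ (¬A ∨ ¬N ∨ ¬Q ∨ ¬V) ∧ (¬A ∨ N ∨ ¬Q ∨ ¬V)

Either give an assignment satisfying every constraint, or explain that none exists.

Q: True, N: True, V: False, A: True

Unit clause (¬V) forces V = False.
Unit clause (N) forces N = True.
In (A ∨ ¬N ∨ V) only A is left, so A = True.
Set Q = True.
Check each clause:
  (¬V): ¬V holds.
  (N): N holds.
  (N ∨ ¬V): N holds.
  (A ∨ ¬N ∨ V): A holds.
  (¬A ∨ ¬N ∨ ¬Q ∨ ¬V): ¬V holds.
  (¬A ∨ N ∨ ¬Q ∨ ¬V): N holds.
All clauses satisfied.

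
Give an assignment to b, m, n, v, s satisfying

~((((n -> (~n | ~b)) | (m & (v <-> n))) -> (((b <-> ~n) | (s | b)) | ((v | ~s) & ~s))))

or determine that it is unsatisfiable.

Unsatisfiable

Case s = True: the formula becomes ~((((n -> (~n | ~b)) | (m & (v <-> n))) -> True)) = False.
Case s = False: the formula becomes ~((((n -> (~n | ~b)) | (m & (v <-> n))) -> True)) = False.
Both cases fail — unsatisfiable.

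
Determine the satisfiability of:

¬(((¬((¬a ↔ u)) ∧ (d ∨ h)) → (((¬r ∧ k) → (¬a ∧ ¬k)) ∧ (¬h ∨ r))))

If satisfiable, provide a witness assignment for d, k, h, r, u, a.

d = True, k = False, h = True, r = False, u = True, a = True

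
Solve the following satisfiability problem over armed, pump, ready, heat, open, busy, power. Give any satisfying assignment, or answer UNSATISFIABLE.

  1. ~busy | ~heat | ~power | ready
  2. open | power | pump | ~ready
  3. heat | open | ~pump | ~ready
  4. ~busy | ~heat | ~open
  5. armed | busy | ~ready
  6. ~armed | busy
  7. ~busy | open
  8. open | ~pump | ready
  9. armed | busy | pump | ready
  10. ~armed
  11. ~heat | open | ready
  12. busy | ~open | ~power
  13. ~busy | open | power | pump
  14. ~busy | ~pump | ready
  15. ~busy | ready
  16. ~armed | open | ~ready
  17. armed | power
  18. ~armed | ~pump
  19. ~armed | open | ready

armed=F, pump=F, ready=T, heat=F, open=T, busy=T, power=T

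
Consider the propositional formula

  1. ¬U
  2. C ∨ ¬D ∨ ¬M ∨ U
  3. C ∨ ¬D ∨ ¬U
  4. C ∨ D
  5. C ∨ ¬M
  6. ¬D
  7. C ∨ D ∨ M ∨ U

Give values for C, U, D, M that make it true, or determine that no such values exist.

Unit clause (¬U) forces U = False.
Unit clause (¬D) forces D = False.
In (C ∨ D) only C is left, so C = True.
Set M = False.
Check each clause:
  (¬U): ¬U holds.
  (C ∨ ¬D ∨ ¬M ∨ U): C holds.
  (C ∨ ¬D ∨ ¬U): C holds.
  (C ∨ D): C holds.
  (C ∨ ¬M): C holds.
  (¬D): ¬D holds.
  (C ∨ D ∨ M ∨ U): C holds.
All clauses satisfied.

C=T, U=F, D=F, M=F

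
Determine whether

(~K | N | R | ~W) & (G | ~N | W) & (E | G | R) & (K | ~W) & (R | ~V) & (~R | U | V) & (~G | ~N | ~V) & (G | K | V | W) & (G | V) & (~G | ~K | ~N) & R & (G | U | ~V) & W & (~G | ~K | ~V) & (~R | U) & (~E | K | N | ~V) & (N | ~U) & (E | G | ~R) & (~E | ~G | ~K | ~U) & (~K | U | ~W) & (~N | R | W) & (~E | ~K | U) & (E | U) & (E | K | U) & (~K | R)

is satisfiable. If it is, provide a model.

Unit clause (R) forces R = True.
Unit clause (W) forces W = True.
In (~R | U) only U is left, so U = True.
In (N | ~U) only N is left, so N = True.
In (K | ~W) only K is left, so K = True.
In (~G | ~K | ~N) only ~G is left, so G = False.
In (E | G | ~R) only E is left, so E = True.
In (G | V) only V is left, so V = True.
All clauses satisfied.

G = False, W = True, E = True, R = True, N = True, V = True, K = True, U = True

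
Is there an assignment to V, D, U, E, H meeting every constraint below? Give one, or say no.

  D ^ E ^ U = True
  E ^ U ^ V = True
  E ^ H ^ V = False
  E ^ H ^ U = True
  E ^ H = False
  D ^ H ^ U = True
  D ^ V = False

V = False, D = False, U = True, E = False, H = False

D ^ E ^ U = F ^ F ^ T = True ✓
E ^ U ^ V = F ^ T ^ F = True ✓
E ^ H ^ V = F ^ F ^ F = False ✓
E ^ H ^ U = F ^ F ^ T = True ✓
E ^ H = F ^ F = False ✓
D ^ H ^ U = F ^ F ^ T = True ✓
D ^ V = F ^ F = False ✓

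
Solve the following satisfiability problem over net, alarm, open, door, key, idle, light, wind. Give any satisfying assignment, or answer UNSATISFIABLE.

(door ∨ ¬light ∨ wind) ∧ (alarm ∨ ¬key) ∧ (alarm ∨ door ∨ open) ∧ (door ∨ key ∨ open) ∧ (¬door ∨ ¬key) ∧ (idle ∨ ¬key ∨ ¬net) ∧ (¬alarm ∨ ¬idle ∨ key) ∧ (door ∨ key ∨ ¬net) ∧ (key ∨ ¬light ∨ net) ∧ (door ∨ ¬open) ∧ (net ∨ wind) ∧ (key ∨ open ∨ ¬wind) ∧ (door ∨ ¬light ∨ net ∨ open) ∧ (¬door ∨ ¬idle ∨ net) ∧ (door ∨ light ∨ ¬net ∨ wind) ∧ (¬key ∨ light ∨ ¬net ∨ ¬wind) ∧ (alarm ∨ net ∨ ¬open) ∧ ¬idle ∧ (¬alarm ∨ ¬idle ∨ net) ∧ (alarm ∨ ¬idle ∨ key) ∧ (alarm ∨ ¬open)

net = True, alarm = True, open = True, door = True, key = False, idle = False, light = False, wind = True

Unit clause (¬idle) forces idle = False.
Set net = True.
  then (idle ∨ ¬key ∨ ¬net) forces key = False.
  then (door ∨ key ∨ ¬net) forces door = True.
Set alarm = True.
Set open = True.
Set light = False.
Set wind = True.
All clauses satisfied.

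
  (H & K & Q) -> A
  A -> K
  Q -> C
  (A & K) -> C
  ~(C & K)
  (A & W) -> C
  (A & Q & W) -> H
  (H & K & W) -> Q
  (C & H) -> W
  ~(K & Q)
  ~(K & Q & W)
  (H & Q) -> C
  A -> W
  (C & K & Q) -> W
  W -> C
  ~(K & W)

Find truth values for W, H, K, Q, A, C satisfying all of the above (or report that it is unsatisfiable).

W = True; H = True; K = False; Q = False; A = False; C = True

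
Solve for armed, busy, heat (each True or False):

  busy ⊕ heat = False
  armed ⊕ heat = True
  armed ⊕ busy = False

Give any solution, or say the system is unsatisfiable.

Unsatisfiable — no assignment works.

Adding constraints 1, 2, 3 mod 2: every variable appears an even number of times on the left, so the left side is 0.
But the right sides sum to 1 (mod 2). 0 ≠ 1 — the system is inconsistent.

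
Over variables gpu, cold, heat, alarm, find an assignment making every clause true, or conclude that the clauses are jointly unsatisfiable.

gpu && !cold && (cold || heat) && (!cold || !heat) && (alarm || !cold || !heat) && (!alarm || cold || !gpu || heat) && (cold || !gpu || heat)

Unit clause (gpu) forces gpu = True.
Unit clause (!cold) forces cold = False.
In (cold || heat) only heat is left, so heat = True.
Set alarm = False.
Check each clause:
  (gpu): gpu holds.
  (!cold): !cold holds.
  (cold || heat): heat holds.
  (!cold || !heat): !cold holds.
  (alarm || !cold || !heat): !cold holds.
  (!alarm || cold || !gpu || heat): !alarm holds.
  (cold || !gpu || heat): heat holds.
All clauses satisfied.

gpu: True, cold: False, heat: True, alarm: False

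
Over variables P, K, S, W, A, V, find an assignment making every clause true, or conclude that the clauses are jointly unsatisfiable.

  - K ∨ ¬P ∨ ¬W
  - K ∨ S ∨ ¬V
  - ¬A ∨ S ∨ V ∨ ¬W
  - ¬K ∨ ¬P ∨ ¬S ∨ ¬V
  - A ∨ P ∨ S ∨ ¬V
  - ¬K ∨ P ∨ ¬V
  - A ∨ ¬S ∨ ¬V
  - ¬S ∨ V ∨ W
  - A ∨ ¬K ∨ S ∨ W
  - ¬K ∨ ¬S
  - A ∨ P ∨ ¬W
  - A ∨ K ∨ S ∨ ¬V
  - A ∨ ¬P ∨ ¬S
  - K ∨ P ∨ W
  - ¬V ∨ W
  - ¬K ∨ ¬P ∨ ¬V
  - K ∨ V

P = True; K = True; S = False; W = False; A = True; V = False

Set P = True.
Try K = False:
  (K ∨ ¬P ∨ ¬W) forces W = False.
  (¬V ∨ W) forces V = False.
  clause (K ∨ V) is falsified — backtrack.
So K = True.
  then (¬K ∨ ¬S) forces S = False.
  then (¬K ∨ ¬P ∨ ¬V) forces V = False.
Set W = False.
  then (A ∨ ¬K ∨ S ∨ W) forces A = True.
All clauses satisfied.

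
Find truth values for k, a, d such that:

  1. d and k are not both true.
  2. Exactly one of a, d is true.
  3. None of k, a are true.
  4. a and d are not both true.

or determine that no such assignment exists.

k = False; a = False; d = True

  (1) d=T, k=F — not both ✓
  (2) {a, d}: 1 true — exactly one ✓
  (3) {k, a}: 0 true — none ✓
  (4) a=F, d=T — not both ✓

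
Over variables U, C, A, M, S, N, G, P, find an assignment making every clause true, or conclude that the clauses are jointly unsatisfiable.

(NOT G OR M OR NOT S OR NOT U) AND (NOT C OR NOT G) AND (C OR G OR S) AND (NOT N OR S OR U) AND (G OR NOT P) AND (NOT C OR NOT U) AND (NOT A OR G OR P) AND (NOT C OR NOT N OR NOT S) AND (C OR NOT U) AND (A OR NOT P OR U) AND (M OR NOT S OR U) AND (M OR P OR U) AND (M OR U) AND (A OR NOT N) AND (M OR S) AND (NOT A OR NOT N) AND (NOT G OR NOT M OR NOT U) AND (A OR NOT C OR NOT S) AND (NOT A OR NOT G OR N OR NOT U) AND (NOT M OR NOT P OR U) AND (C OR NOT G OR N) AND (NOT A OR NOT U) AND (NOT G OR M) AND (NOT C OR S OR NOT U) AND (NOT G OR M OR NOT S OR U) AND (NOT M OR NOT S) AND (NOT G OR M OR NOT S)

U = False, C = True, A = False, M = True, S = False, N = False, G = False, P = False

Try U = True:
  (NOT C OR NOT U) forces C = False.
  clause (C OR NOT U) is falsified — backtrack.
So U = False.
  then (M OR U) forces M = True.
  then (NOT M OR NOT P OR U) forces P = False.
  then (NOT M OR NOT S) forces S = False.
  then (NOT N OR S OR U) forces N = False.
Try C = False:
  (C OR G OR S) forces G = True.
  clause (C OR NOT G OR N) is falsified — backtrack.
So C = True.
  then (NOT C OR NOT G) forces G = False.
  then (NOT A OR G OR P) forces A = False.
All clauses satisfied.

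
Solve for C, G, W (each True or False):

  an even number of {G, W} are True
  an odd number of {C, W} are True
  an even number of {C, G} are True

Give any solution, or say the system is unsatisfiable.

Unsatisfiable — no assignment works.

Adding constraints 1, 2, 3 mod 2: every variable appears an even number of times on the left, so the left side is 0.
But the right sides sum to 1 (mod 2). 0 ≠ 1 — the system is inconsistent.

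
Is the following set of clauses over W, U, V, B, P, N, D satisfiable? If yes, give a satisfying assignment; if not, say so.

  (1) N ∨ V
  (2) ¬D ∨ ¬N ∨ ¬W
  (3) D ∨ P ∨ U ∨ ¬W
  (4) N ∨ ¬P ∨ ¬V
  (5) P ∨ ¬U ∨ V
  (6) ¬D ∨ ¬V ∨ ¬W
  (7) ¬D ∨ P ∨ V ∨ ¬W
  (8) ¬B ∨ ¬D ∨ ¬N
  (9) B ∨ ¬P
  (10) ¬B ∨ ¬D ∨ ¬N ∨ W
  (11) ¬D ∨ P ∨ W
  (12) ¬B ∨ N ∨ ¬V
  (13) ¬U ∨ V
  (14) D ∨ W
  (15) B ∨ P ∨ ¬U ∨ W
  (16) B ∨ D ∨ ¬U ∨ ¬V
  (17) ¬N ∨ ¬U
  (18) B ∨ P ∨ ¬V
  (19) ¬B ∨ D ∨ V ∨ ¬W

Set W = True.
Try U = True:
  (¬U ∨ V) forces V = True.
  (¬D ∨ ¬V ∨ ¬W) forces D = False.
  (B ∨ D ∨ ¬U ∨ ¬V) forces B = True.
  (¬B ∨ N ∨ ¬V) forces N = True.
  clause (¬N ∨ ¬U) is falsified — backtrack.
So U = False.
Try V = False:
  (N ∨ V) forces N = True.
  (¬D ∨ ¬N ∨ ¬W) forces D = False.
  (D ∨ P ∨ U ∨ ¬W) forces P = True.
  (B ∨ ¬P) forces B = True.
  clause (¬B ∨ D ∨ V ∨ ¬W) is falsified — backtrack.
So V = True.
  then (¬D ∨ ¬V ∨ ¬W) forces D = False.
  then (D ∨ P ∨ U ∨ ¬W) forces P = True.
  then (N ∨ ¬P ∨ ¬V) forces N = True.
  then (B ∨ ¬P) forces B = True.
All clauses satisfied.

W=T, U=F, V=T, B=T, P=T, N=T, D=F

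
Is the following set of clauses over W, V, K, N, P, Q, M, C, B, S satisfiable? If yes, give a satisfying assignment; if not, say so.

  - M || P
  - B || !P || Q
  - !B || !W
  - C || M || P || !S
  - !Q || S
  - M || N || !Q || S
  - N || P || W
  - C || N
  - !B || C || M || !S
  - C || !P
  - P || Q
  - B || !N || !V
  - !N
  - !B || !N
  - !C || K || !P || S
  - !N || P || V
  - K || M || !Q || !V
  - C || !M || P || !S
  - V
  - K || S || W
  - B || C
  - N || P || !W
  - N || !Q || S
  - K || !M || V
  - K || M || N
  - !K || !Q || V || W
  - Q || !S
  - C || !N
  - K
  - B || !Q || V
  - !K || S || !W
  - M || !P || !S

Unit clause (!N) forces N = False.
Unit clause (V) forces V = True.
Unit clause (K) forces K = True.
In (C || N) only C is left, so C = True.
Set W = False.
  then (N || P || W) forces P = True.
Set Q = False.
  then (B || !P || Q) forces B = True.
  then (Q || !S) forces S = False.
Set M = True.
All clauses satisfied.

W=F; V=T; K=T; N=F; P=T; Q=F; M=T; C=T; B=T; S=F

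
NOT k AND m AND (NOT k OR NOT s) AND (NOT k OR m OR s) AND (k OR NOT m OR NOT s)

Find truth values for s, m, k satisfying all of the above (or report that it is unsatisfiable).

s: False, m: True, k: False

Unit clause (NOT k) forces k = False.
Unit clause (m) forces m = True.
In (k OR NOT m OR NOT s) only NOT s is left, so s = False.
Check each clause:
  (NOT k): NOT k holds.
  (m): m holds.
  (NOT k OR NOT s): NOT k holds.
  (NOT k OR m OR s): NOT k holds.
  (k OR NOT m OR NOT s): NOT s holds.
All clauses satisfied.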